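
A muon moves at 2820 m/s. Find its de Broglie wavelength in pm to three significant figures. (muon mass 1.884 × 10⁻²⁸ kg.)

p = mv = 1.884 × 10⁻²⁸ × 2820 = 5.313 × 10⁻²⁵ kg·m/s.
λ = h/p = 6.626 × 10⁻³⁴ / 5.313 × 10⁻²⁵ = 1.25 × 10⁻⁹ m = 1250 pm.

λ = 1250 pm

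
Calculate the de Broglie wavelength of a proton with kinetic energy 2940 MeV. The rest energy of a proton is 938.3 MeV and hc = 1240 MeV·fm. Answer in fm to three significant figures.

λ = 0.330 fm

Total energy E = KE + m₀c² = 2940 + 938.3 = 3878.3 MeV.
(pc)² = E² − (m₀c²)² = (3878.3)² − (938.3)² = 1.416 × 10⁷ MeV², so pc = 3763 MeV.
λ = hc/(pc) = 1240 MeV·fm / 3763 MeV = 0.330 fm.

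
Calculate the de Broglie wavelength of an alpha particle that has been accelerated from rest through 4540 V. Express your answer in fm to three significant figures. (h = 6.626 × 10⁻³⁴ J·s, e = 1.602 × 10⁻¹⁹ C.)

KE = 2eV = 2 × 1.602 × 10⁻¹⁹ × 4540 = 1.455 × 10⁻¹⁵ J.
p = √(2mKE) = √(2 × 6.645 × 10⁻²⁷ × 1.455 × 10⁻¹⁵) = 4.397 × 10⁻²¹ kg·m/s.
λ = h/p = 6.626 × 10⁻³⁴ / 4.397 × 10⁻²¹ = 1.51 × 10⁻¹³ m = 151 fm.

λ = 151 fm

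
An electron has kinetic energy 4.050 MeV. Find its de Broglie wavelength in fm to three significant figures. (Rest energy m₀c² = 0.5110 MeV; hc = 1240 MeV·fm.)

Total energy E = KE + m₀c² = 4.050 + 0.5110 = 4.5610 MeV.
(pc)² = E² − (m₀c²)² = (4.5610)² − (0.5110)² = 20.54 MeV², so pc = 4.532 MeV.
λ = hc/(pc) = 1240 MeV·fm / 4.532 MeV = 274 fm.

λ = 274 fm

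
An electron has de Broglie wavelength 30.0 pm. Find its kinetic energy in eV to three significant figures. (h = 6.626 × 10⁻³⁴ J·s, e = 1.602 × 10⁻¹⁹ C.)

p = h/λ = 6.626 × 10⁻³⁴ / 3.000 × 10⁻¹¹ = 2.209 × 10⁻²³ kg·m/s.
KE = p²/(2m) = (2.209 × 10⁻²³)² / (2 × 9.109 × 10⁻³¹) = 2.678 × 10⁻¹⁶ J = 1670 eV.

KE = 1670 eV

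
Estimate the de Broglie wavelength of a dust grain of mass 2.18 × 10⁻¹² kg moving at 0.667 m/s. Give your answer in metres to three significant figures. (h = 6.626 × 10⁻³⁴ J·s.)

p = mv = 2.18 × 10⁻¹² × 0.667 = 1.454 × 10⁻¹² kg·m/s.
λ = h/p = 6.626 × 10⁻³⁴ / 1.454 × 10⁻¹² = 4.56 × 10⁻²² m.

λ = 4.56 × 10⁻²² m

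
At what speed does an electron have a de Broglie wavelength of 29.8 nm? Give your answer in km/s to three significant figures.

p = h/λ = 6.626 × 10⁻³⁴ / 2.980 × 10⁻⁸ = 2.223 × 10⁻²⁶ kg·m/s.
v = p/m = 2.223 × 10⁻²⁶ / 9.109 × 10⁻³¹ = 2.44 × 10⁴ m/s = 24.4 km/s.

v = 24.4 km/s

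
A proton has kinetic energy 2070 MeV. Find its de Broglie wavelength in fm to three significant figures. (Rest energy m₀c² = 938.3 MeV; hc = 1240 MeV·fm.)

λ = 0.434 fm

Total energy E = KE + m₀c² = 2070 + 938.3 = 3008.3 MeV.
(pc)² = E² − (m₀c²)² = (3008.3)² − (938.3)² = 8.169 × 10⁶ MeV², so pc = 2858 MeV.
λ = hc/(pc) = 1240 MeV·fm / 2858 MeV = 0.434 fm.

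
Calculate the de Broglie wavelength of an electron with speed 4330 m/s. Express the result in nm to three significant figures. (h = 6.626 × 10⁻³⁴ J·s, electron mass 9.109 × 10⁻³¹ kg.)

p = mv = 9.109 × 10⁻³¹ × 4330 = 3.944 × 10⁻²⁷ kg·m/s.
λ = h/p = 6.626 × 10⁻³⁴ / 3.944 × 10⁻²⁷ = 1.68 × 10⁻⁷ m = 168 nm.

λ = 168 nm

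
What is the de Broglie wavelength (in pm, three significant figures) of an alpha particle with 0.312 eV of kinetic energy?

λ = 25.7 pm

KE = 0.312 eV = 4.998 × 10⁻²⁰ J.
p = √(2mKE) = √(2 × 6.645 × 10⁻²⁷ × 4.998 × 10⁻²⁰) = 2.577 × 10⁻²³ kg·m/s.
λ = h/p = 6.626 × 10⁻³⁴ / 2.577 × 10⁻²³ = 2.57 × 10⁻¹¹ m = 25.7 pm.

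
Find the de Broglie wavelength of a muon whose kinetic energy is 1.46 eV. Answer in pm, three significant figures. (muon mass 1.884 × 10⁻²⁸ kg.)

λ = 70.6 pm

KE = 1.46 eV = 2.339 × 10⁻¹⁹ J.
p = √(2mKE) = √(2 × 1.884 × 10⁻²⁸ × 2.339 × 10⁻¹⁹) = 9.388 × 10⁻²⁴ kg·m/s.
λ = h/p = 6.626 × 10⁻³⁴ / 9.388 × 10⁻²⁴ = 7.06 × 10⁻¹¹ m = 70.6 pm.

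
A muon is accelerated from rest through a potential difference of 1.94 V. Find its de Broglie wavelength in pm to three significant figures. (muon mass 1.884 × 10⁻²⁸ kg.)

KE = eV = 1.602 × 10⁻¹⁹ × 1.940 = 3.108 × 10⁻¹⁹ J.
p = √(2mKE) = √(2 × 1.884 × 10⁻²⁸ × 3.108 × 10⁻¹⁹) = 1.082 × 10⁻²³ kg·m/s.
λ = h/p = 6.626 × 10⁻³⁴ / 1.082 × 10⁻²³ = 6.12 × 10⁻¹¹ m = 61.2 pm.

λ = 61.2 pm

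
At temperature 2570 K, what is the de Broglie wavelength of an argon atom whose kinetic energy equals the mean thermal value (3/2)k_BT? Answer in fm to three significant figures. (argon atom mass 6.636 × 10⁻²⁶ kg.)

KE = (3/2)k_BT = 1.5 × 1.381 × 10⁻²³ × 2570 = 5.324 × 10⁻²⁰ J.
p = √(2mKE) = √(2 × 6.636 × 10⁻²⁶ × 5.324 × 10⁻²⁰) = 8.406 × 10⁻²³ kg·m/s.
λ = h/p = 7.88 × 10⁻¹² m = 7880 fm.

λ = 7880 fm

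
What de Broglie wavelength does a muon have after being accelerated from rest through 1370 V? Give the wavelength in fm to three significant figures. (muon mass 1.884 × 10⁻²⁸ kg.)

KE = eV = 1.602 × 10⁻¹⁹ × 1370 = 2.195 × 10⁻¹⁶ J.
p = √(2mKE) = √(2 × 1.884 × 10⁻²⁸ × 2.195 × 10⁻¹⁶) = 2.876 × 10⁻²² kg·m/s.
λ = h/p = 6.626 × 10⁻³⁴ / 2.876 × 10⁻²² = 2.30 × 10⁻¹² m = 2300 fm.

λ = 2300 fm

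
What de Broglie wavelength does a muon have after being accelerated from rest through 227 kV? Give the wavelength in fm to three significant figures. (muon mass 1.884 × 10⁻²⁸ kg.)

KE = eV = 1.602 × 10⁻¹⁹ × 2.270 × 10⁵ = 3.637 × 10⁻¹⁴ J.
p = √(2mKE) = √(2 × 1.884 × 10⁻²⁸ × 3.637 × 10⁻¹⁴) = 3.702 × 10⁻²¹ kg·m/s.
λ = h/p = 6.626 × 10⁻³⁴ / 3.702 × 10⁻²¹ = 1.79 × 10⁻¹³ m = 179 fm.

λ = 179 fm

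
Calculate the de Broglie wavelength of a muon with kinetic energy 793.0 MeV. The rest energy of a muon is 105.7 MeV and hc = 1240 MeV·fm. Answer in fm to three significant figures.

λ = 1.39 fm

Total energy E = KE + m₀c² = 793.0 + 105.7 = 898.7 MeV.
(pc)² = E² − (m₀c²)² = (898.7)² − (105.7)² = 7.965 × 10⁵ MeV², so pc = 892.5 MeV.
λ = hc/(pc) = 1240 MeV·fm / 892.5 MeV = 1.39 fm.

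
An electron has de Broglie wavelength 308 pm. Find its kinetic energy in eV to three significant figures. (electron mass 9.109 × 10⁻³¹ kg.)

KE = 15.9 eV

p = h/λ = 6.626 × 10⁻³⁴ / 3.080 × 10⁻¹⁰ = 2.151 × 10⁻²⁴ kg·m/s.
KE = p²/(2m) = (2.151 × 10⁻²⁴)² / (2 × 9.109 × 10⁻³¹) = 2.540 × 10⁻¹⁸ J = 15.9 eV.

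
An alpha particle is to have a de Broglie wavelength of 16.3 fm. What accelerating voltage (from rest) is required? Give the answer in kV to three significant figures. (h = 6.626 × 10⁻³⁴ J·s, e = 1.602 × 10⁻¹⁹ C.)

p = h/λ = 6.626 × 10⁻³⁴ / 1.630 × 10⁻¹⁴ = 4.065 × 10⁻²⁰ kg·m/s.
KE = p²/(2m) = 1.243 × 10⁻¹³ J.
V = KE/2e = 1.243 × 10⁻¹³ / (2 × 1.602 × 10⁻¹⁹) = 388 kV.

V = 388 kV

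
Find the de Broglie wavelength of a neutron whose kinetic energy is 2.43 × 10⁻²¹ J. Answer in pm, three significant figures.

λ = 232 pm

p = √(2mKE) = √(2 × 1.675 × 10⁻²⁷ × 2.430 × 10⁻²¹) = 2.853 × 10⁻²⁴ kg·m/s.
λ = h/p = 6.626 × 10⁻³⁴ / 2.853 × 10⁻²⁴ = 2.32 × 10⁻¹⁰ m = 232 pm.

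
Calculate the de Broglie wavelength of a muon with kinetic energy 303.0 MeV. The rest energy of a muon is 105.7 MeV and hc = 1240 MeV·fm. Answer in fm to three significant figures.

Total energy E = KE + m₀c² = 303.0 + 105.7 = 408.7 MeV.
(pc)² = E² − (m₀c²)² = (408.7)² − (105.7)² = 1.559 × 10⁵ MeV², so pc = 394.8 MeV.
λ = hc/(pc) = 1240 MeV·fm / 394.8 MeV = 3.14 fm.

λ = 3.14 fm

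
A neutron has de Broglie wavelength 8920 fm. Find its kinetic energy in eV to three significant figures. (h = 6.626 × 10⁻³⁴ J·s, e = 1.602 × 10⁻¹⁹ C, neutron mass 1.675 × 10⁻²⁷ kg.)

KE = 10.3 eV

p = h/λ = 6.626 × 10⁻³⁴ / 8.920 × 10⁻¹² = 7.428 × 10⁻²³ kg·m/s.
KE = p²/(2m) = (7.428 × 10⁻²³)² / (2 × 1.675 × 10⁻²⁷) = 1.647 × 10⁻¹⁸ J = 10.3 eV.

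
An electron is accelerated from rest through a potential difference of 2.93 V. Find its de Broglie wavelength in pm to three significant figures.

KE = eV = 1.602 × 10⁻¹⁹ × 2.930 = 4.694 × 10⁻¹⁹ J.
p = √(2mKE) = √(2 × 9.109 × 10⁻³¹ × 4.694 × 10⁻¹⁹) = 9.247 × 10⁻²⁵ kg·m/s.
λ = h/p = 6.626 × 10⁻³⁴ / 9.247 × 10⁻²⁵ = 7.17 × 10⁻¹⁰ m = 717 pm.

λ = 717 pm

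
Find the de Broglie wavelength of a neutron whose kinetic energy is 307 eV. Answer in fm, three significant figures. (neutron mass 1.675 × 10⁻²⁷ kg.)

λ = 1630 fm

KE = 307 eV = 4.918 × 10⁻¹⁷ J.
p = √(2mKE) = √(2 × 1.675 × 10⁻²⁷ × 4.918 × 10⁻¹⁷) = 4.059 × 10⁻²² kg·m/s.
λ = h/p = 6.626 × 10⁻³⁴ / 4.059 × 10⁻²² = 1.63 × 10⁻¹² m = 1630 fm.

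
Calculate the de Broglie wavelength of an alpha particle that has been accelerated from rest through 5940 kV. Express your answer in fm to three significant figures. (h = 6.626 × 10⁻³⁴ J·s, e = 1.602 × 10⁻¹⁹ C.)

λ = 4.17 fm

KE = 2eV = 2 × 1.602 × 10⁻¹⁹ × 5.940 × 10⁶ = 1.903 × 10⁻¹² J.
p = √(2mKE) = √(2 × 6.645 × 10⁻²⁷ × 1.903 × 10⁻¹²) = 1.590 × 10⁻¹⁹ kg·m/s.
λ = h/p = 6.626 × 10⁻³⁴ / 1.590 × 10⁻¹⁹ = 4.17 × 10⁻¹⁵ m = 4.17 fm.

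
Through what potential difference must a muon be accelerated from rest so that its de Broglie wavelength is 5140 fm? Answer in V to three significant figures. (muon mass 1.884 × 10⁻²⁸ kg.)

p = h/λ = 6.626 × 10⁻³⁴ / 5.140 × 10⁻¹² = 1.289 × 10⁻²² kg·m/s.
KE = p²/(2m) = 4.410 × 10⁻¹⁷ J.
V = KE/e = 4.410 × 10⁻¹⁷ / (1.602 × 10⁻¹⁹) = 275 V.

V = 275 V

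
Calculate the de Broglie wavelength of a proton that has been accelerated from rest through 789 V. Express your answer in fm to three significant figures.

λ = 1020 fm

KE = eV = 1.602 × 10⁻¹⁹ × 789.0 = 1.264 × 10⁻¹⁶ J.
p = √(2mKE) = √(2 × 1.673 × 10⁻²⁷ × 1.264 × 10⁻¹⁶) = 6.503 × 10⁻²² kg·m/s.
λ = h/p = 6.626 × 10⁻³⁴ / 6.503 × 10⁻²² = 1.02 × 10⁻¹² m = 1020 fm.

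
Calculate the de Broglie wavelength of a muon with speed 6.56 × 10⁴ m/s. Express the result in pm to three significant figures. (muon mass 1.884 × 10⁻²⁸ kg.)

λ = 53.6 pm

p = mv = 1.884 × 10⁻²⁸ × 6.56 × 10⁴ = 1.236 × 10⁻²³ kg·m/s.
λ = h/p = 6.626 × 10⁻³⁴ / 1.236 × 10⁻²³ = 5.36 × 10⁻¹¹ m = 53.6 pm.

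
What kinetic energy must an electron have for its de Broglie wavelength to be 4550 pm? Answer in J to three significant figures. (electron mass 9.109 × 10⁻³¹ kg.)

KE = 1.16 × 10⁻²⁰ J

p = h/λ = 6.626 × 10⁻³⁴ / 4.550 × 10⁻⁹ = 1.456 × 10⁻²⁵ kg·m/s.
KE = p²/(2m) = (1.456 × 10⁻²⁵)² / (2 × 9.109 × 10⁻³¹) = 1.164 × 10⁻²⁰ J = 1.16 × 10⁻²⁰ J.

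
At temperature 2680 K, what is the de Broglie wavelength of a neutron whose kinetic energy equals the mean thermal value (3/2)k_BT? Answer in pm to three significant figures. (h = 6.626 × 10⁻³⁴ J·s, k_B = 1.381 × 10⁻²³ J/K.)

KE = (3/2)k_BT = 1.5 × 1.381 × 10⁻²³ × 2680 = 5.552 × 10⁻²⁰ J.
p = √(2mKE) = √(2 × 1.675 × 10⁻²⁷ × 5.552 × 10⁻²⁰) = 1.364 × 10⁻²³ kg·m/s.
λ = h/p = 4.86 × 10⁻¹¹ m = 48.6 pm.

λ = 48.6 pm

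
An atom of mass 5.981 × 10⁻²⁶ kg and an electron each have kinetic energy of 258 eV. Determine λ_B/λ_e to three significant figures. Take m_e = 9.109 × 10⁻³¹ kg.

λ_B/λ_e = 3.90 × 10⁻³

At fixed KE, p = √(2mKE) so λ = h/p ∝ 1/√m.
λ_B/λ_e = √(m_e/m_B) = √(9.109 × 10⁻³¹/5.981 × 10⁻²⁶) = √(1.523 × 10⁻⁵) = 3.90 × 10⁻³.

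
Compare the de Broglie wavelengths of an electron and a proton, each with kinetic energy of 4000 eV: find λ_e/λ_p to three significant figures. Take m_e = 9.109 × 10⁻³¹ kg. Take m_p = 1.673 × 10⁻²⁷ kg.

λ_e/λ_p = 42.9

At fixed KE, p = √(2mKE) so λ = h/p ∝ 1/√m.
λ_e/λ_p = √(m_p/m_e) = √(1.673 × 10⁻²⁷/9.109 × 10⁻³¹) = √(1837) = 42.9.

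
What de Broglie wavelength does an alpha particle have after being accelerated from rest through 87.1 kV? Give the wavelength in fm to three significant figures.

λ = 34.4 fm

KE = 2eV = 2 × 1.602 × 10⁻¹⁹ × 8.710 × 10⁴ = 2.791 × 10⁻¹⁴ J.
p = √(2mKE) = √(2 × 6.645 × 10⁻²⁷ × 2.791 × 10⁻¹⁴) = 1.926 × 10⁻²⁰ kg·m/s.
λ = h/p = 6.626 × 10⁻³⁴ / 1.926 × 10⁻²⁰ = 3.44 × 10⁻¹⁴ m = 34.4 fm.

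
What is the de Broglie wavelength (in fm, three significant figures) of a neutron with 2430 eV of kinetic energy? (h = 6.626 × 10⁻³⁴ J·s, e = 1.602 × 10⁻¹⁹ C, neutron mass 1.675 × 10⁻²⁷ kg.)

λ = 580 fm

KE = 2430 eV = 3.893 × 10⁻¹⁶ J.
p = √(2mKE) = √(2 × 1.675 × 10⁻²⁷ × 3.893 × 10⁻¹⁶) = 1.142 × 10⁻²¹ kg·m/s.
λ = h/p = 6.626 × 10⁻³⁴ / 1.142 × 10⁻²¹ = 5.80 × 10⁻¹³ m = 580 fm.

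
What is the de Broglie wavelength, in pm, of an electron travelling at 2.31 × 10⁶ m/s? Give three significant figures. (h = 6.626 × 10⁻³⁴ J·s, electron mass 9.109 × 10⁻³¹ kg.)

λ = 315 pm

p = mv = 9.109 × 10⁻³¹ × 2.31 × 10⁶ = 2.104 × 10⁻²⁴ kg·m/s.
λ = h/p = 6.626 × 10⁻³⁴ / 2.104 × 10⁻²⁴ = 3.15 × 10⁻¹⁰ m = 315 pm.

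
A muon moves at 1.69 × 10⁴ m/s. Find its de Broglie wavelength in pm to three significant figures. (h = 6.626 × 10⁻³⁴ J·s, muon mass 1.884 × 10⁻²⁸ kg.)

p = mv = 1.884 × 10⁻²⁸ × 1.69 × 10⁴ = 3.184 × 10⁻²⁴ kg·m/s.
λ = h/p = 6.626 × 10⁻³⁴ / 3.184 × 10⁻²⁴ = 2.08 × 10⁻¹⁰ m = 208 pm.

λ = 208 pm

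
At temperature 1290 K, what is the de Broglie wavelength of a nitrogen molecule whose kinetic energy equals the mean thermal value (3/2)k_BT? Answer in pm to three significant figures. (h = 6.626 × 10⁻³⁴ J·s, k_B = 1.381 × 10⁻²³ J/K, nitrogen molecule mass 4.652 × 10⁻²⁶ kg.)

λ = 13.3 pm

KE = (3/2)k_BT = 1.5 × 1.381 × 10⁻²³ × 1290 = 2.672 × 10⁻²⁰ J.
p = √(2mKE) = √(2 × 4.652 × 10⁻²⁶ × 2.672 × 10⁻²⁰) = 4.986 × 10⁻²³ kg·m/s.
λ = h/p = 1.33 × 10⁻¹¹ m = 13.3 pm.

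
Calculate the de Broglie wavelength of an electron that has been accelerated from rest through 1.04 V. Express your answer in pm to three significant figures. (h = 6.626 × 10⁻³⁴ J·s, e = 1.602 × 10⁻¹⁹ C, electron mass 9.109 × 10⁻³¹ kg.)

λ = 1200 pm

KE = eV = 1.602 × 10⁻¹⁹ × 1.040 = 1.666 × 10⁻¹⁹ J.
p = √(2mKE) = √(2 × 9.109 × 10⁻³¹ × 1.666 × 10⁻¹⁹) = 5.509 × 10⁻²⁵ kg·m/s.
λ = h/p = 6.626 × 10⁻³⁴ / 5.509 × 10⁻²⁵ = 1.20 × 10⁻⁹ m = 1200 pm.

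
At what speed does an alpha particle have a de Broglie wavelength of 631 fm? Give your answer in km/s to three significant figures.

p = h/λ = 6.626 × 10⁻³⁴ / 6.310 × 10⁻¹³ = 1.050 × 10⁻²¹ kg·m/s.
v = p/m = 1.050 × 10⁻²¹ / 6.645 × 10⁻²⁷ = 1.58 × 10⁵ m/s = 158 km/s.

v = 158 km/s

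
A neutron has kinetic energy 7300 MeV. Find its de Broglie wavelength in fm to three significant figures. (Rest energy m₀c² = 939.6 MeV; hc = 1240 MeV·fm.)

Total energy E = KE + m₀c² = 7300 + 939.6 = 8239.6 MeV.
(pc)² = E² − (m₀c²)² = (8239.6)² − (939.6)² = 6.701 × 10⁷ MeV², so pc = 8186 MeV.
λ = hc/(pc) = 1240 MeV·fm / 8186 MeV = 0.151 fm.

λ = 0.151 fm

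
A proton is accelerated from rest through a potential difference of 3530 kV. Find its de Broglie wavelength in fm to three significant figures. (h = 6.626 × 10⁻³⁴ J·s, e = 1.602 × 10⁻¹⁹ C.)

KE = eV = 1.602 × 10⁻¹⁹ × 3.530 × 10⁶ = 5.655 × 10⁻¹³ J.
p = √(2mKE) = √(2 × 1.673 × 10⁻²⁷ × 5.655 × 10⁻¹³) = 4.350 × 10⁻²⁰ kg·m/s.
λ = h/p = 6.626 × 10⁻³⁴ / 4.350 × 10⁻²⁰ = 1.52 × 10⁻¹⁴ m = 15.2 fm.

λ = 15.2 fm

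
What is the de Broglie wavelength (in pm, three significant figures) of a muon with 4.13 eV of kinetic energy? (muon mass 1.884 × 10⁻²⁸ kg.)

λ = 42.0 pm

KE = 4.13 eV = 6.616 × 10⁻¹⁹ J.
p = √(2mKE) = √(2 × 1.884 × 10⁻²⁸ × 6.616 × 10⁻¹⁹) = 1.579 × 10⁻²³ kg·m/s.
λ = h/p = 6.626 × 10⁻³⁴ / 1.579 × 10⁻²³ = 4.20 × 10⁻¹¹ m = 42.0 pm.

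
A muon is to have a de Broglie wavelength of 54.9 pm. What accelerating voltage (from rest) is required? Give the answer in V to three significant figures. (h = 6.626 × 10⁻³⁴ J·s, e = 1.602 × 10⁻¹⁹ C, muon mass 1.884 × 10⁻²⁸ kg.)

V = 2.41 V

p = h/λ = 6.626 × 10⁻³⁴ / 5.490 × 10⁻¹¹ = 1.207 × 10⁻²³ kg·m/s.
KE = p²/(2m) = 3.866 × 10⁻¹⁹ J.
V = KE/e = 3.866 × 10⁻¹⁹ / (1.602 × 10⁻¹⁹) = 2.41 V.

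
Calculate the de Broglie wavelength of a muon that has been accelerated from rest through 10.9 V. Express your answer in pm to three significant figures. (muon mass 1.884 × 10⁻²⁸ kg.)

λ = 25.8 pm

KE = eV = 1.602 × 10⁻¹⁹ × 10.90 = 1.746 × 10⁻¹⁸ J.
p = √(2mKE) = √(2 × 1.884 × 10⁻²⁸ × 1.746 × 10⁻¹⁸) = 2.565 × 10⁻²³ kg·m/s.
λ = h/p = 6.626 × 10⁻³⁴ / 2.565 × 10⁻²³ = 2.58 × 10⁻¹¹ m = 25.8 pm.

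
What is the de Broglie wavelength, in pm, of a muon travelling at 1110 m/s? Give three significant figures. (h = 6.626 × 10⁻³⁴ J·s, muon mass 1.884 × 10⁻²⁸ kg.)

λ = 3170 pm

p = mv = 1.884 × 10⁻²⁸ × 1110 = 2.091 × 10⁻²⁵ kg·m/s.
λ = h/p = 6.626 × 10⁻³⁴ / 2.091 × 10⁻²⁵ = 3.17 × 10⁻⁹ m = 3170 pm.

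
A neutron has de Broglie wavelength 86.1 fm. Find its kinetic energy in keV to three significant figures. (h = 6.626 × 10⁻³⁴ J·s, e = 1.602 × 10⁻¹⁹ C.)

p = h/λ = 6.626 × 10⁻³⁴ / 8.610 × 10⁻¹⁴ = 7.696 × 10⁻²¹ kg·m/s.
KE = p²/(2m) = (7.696 × 10⁻²¹)² / (2 × 1.675 × 10⁻²⁷) = 1.768 × 10⁻¹⁴ J = 110 keV.

KE = 110 keV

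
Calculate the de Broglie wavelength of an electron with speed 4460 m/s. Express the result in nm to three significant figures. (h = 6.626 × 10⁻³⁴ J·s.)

λ = 163 nm

p = mv = 9.109 × 10⁻³¹ × 4460 = 4.063 × 10⁻²⁷ kg·m/s.
λ = h/p = 6.626 × 10⁻³⁴ / 4.063 × 10⁻²⁷ = 1.63 × 10⁻⁷ m = 163 nm.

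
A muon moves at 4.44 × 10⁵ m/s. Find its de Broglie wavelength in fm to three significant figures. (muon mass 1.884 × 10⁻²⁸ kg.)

λ = 7920 fm

p = mv = 1.884 × 10⁻²⁸ × 4.44 × 10⁵ = 8.365 × 10⁻²³ kg·m/s.
λ = h/p = 6.626 × 10⁻³⁴ / 8.365 × 10⁻²³ = 7.92 × 10⁻¹² m = 7920 fm.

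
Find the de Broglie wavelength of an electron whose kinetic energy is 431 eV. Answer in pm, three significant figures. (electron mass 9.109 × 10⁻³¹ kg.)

KE = 431 eV = 6.905 × 10⁻¹⁷ J.
p = √(2mKE) = √(2 × 9.109 × 10⁻³¹ × 6.905 × 10⁻¹⁷) = 1.122 × 10⁻²³ kg·m/s.
λ = h/p = 6.626 × 10⁻³⁴ / 1.122 × 10⁻²³ = 5.91 × 10⁻¹¹ m = 59.1 pm.

λ = 59.1 pm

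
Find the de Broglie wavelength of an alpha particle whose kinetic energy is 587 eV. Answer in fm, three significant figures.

λ = 593 fm

KE = 587 eV = 9.404 × 10⁻¹⁷ J.
p = √(2mKE) = √(2 × 6.645 × 10⁻²⁷ × 9.404 × 10⁻¹⁷) = 1.118 × 10⁻²¹ kg·m/s.
λ = h/p = 6.626 × 10⁻³⁴ / 1.118 × 10⁻²¹ = 5.93 × 10⁻¹³ m = 593 fm.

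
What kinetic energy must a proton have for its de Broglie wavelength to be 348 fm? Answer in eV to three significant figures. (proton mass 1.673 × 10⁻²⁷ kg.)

p = h/λ = 6.626 × 10⁻³⁴ / 3.480 × 10⁻¹³ = 1.904 × 10⁻²¹ kg·m/s.
KE = p²/(2m) = (1.904 × 10⁻²¹)² / (2 × 1.673 × 10⁻²⁷) = 1.083 × 10⁻¹⁵ J = 6760 eV.

KE = 6760 eV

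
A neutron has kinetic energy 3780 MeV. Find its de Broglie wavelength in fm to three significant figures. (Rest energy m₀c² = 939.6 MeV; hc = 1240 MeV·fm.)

λ = 0.268 fm

Total energy E = KE + m₀c² = 3780 + 939.6 = 4719.6 MeV.
(pc)² = E² − (m₀c²)² = (4719.6)² − (939.6)² = 2.139 × 10⁷ MeV², so pc = 4625 MeV.
λ = hc/(pc) = 1240 MeV·fm / 4625 MeV = 0.268 fm.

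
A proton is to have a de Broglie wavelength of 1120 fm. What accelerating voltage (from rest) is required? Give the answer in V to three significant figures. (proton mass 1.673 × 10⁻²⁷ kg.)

V = 653 V

p = h/λ = 6.626 × 10⁻³⁴ / 1.120 × 10⁻¹² = 5.916 × 10⁻²² kg·m/s.
KE = p²/(2m) = 1.046 × 10⁻¹⁶ J.
V = KE/e = 1.046 × 10⁻¹⁶ / (1.602 × 10⁻¹⁹) = 653 V.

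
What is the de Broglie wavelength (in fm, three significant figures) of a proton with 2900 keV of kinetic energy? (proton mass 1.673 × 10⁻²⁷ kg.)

λ = 16.8 fm

KE = 2900 keV = 4.646 × 10⁻¹³ J.
p = √(2mKE) = √(2 × 1.673 × 10⁻²⁷ × 4.646 × 10⁻¹³) = 3.943 × 10⁻²⁰ kg·m/s.
λ = h/p = 6.626 × 10⁻³⁴ / 3.943 × 10⁻²⁰ = 1.68 × 10⁻¹⁴ m = 16.8 fm.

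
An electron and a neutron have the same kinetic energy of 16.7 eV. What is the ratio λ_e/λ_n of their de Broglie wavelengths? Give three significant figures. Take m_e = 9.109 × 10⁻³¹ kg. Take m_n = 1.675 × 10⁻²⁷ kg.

λ_e/λ_n = 42.9

At fixed KE, p = √(2mKE) so λ = h/p ∝ 1/√m.
λ_e/λ_n = √(m_n/m_e) = √(1.675 × 10⁻²⁷/9.109 × 10⁻³¹) = √(1839) = 42.9.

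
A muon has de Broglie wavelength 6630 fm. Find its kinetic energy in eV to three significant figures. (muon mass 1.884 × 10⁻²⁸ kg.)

KE = 165 eV

p = h/λ = 6.626 × 10⁻³⁴ / 6.630 × 10⁻¹² = 9.994 × 10⁻²³ kg·m/s.
KE = p²/(2m) = (9.994 × 10⁻²³)² / (2 × 1.884 × 10⁻²⁸) = 2.651 × 10⁻¹⁷ J = 165 eV.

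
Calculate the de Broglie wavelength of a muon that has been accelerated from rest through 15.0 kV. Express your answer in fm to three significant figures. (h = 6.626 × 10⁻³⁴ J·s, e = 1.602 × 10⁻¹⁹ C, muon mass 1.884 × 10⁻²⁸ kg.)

KE = eV = 1.602 × 10⁻¹⁹ × 1.500 × 10⁴ = 2.403 × 10⁻¹⁵ J.
p = √(2mKE) = √(2 × 1.884 × 10⁻²⁸ × 2.403 × 10⁻¹⁵) = 9.516 × 10⁻²² kg·m/s.
λ = h/p = 6.626 × 10⁻³⁴ / 9.516 × 10⁻²² = 6.96 × 10⁻¹³ m = 696 fm.

λ = 696 fm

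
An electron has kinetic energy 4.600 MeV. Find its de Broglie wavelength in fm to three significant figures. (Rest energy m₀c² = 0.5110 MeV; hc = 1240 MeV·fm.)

λ = 244 fm

Total energy E = KE + m₀c² = 4.600 + 0.5110 = 5.1110 MeV.
(pc)² = E² − (m₀c²)² = (5.1110)² − (0.5110)² = 25.86 MeV², so pc = 5.085 MeV.
λ = hc/(pc) = 1240 MeV·fm / 5.085 MeV = 244 fm.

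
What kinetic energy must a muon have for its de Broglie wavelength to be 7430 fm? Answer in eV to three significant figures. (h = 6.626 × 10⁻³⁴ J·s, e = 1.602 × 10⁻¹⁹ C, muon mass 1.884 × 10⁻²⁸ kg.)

KE = 132 eV

p = h/λ = 6.626 × 10⁻³⁴ / 7.430 × 10⁻¹² = 8.918 × 10⁻²³ kg·m/s.
KE = p²/(2m) = (8.918 × 10⁻²³)² / (2 × 1.884 × 10⁻²⁸) = 2.111 × 10⁻¹⁷ J = 132 eV.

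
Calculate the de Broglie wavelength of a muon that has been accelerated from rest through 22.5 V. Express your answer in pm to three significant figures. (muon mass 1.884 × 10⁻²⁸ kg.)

λ = 18.0 pm

KE = eV = 1.602 × 10⁻¹⁹ × 22.50 = 3.604 × 10⁻¹⁸ J.
p = √(2mKE) = √(2 × 1.884 × 10⁻²⁸ × 3.604 × 10⁻¹⁸) = 3.685 × 10⁻²³ kg·m/s.
λ = h/p = 6.626 × 10⁻³⁴ / 3.685 × 10⁻²³ = 1.80 × 10⁻¹¹ m = 18.0 pm.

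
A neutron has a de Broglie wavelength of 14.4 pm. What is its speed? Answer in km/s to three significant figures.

p = h/λ = 6.626 × 10⁻³⁴ / 1.440 × 10⁻¹¹ = 4.601 × 10⁻²³ kg·m/s.
v = p/m = 4.601 × 10⁻²³ / 1.675 × 10⁻²⁷ = 2.75 × 10⁴ m/s = 27.5 km/s.

v = 27.5 km/s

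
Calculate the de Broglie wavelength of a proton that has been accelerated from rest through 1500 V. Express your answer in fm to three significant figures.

KE = eV = 1.602 × 10⁻¹⁹ × 1500 = 2.403 × 10⁻¹⁶ J.
p = √(2mKE) = √(2 × 1.673 × 10⁻²⁷ × 2.403 × 10⁻¹⁶) = 8.967 × 10⁻²² kg·m/s.
λ = h/p = 6.626 × 10⁻³⁴ / 8.967 × 10⁻²² = 7.39 × 10⁻¹³ m = 739 fm.

λ = 739 fm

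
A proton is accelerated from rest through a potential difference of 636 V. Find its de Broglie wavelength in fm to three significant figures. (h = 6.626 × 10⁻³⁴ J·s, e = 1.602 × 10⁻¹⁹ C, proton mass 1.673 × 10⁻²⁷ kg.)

λ = 1130 fm

KE = eV = 1.602 × 10⁻¹⁹ × 636.0 = 1.019 × 10⁻¹⁶ J.
p = √(2mKE) = √(2 × 1.673 × 10⁻²⁷ × 1.019 × 10⁻¹⁶) = 5.839 × 10⁻²² kg·m/s.
λ = h/p = 6.626 × 10⁻³⁴ / 5.839 × 10⁻²² = 1.13 × 10⁻¹² m = 1130 fm.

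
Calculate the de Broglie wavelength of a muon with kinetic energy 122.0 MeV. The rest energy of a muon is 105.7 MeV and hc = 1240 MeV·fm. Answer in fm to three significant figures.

Total energy E = KE + m₀c² = 122.0 + 105.7 = 227.7 MeV.
(pc)² = E² − (m₀c²)² = (227.7)² − (105.7)² = 4.067 × 10⁴ MeV², so pc = 201.7 MeV.
λ = hc/(pc) = 1240 MeV·fm / 201.7 MeV = 6.15 fm.

λ = 6.15 fm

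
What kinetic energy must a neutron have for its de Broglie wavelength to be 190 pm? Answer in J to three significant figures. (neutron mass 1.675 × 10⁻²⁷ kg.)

p = h/λ = 6.626 × 10⁻³⁴ / 1.900 × 10⁻¹⁰ = 3.487 × 10⁻²⁴ kg·m/s.
KE = p²/(2m) = (3.487 × 10⁻²⁴)² / (2 × 1.675 × 10⁻²⁷) = 3.630 × 10⁻²¹ J = 3.63 × 10⁻²¹ J.

KE = 3.63 × 10⁻²¹ J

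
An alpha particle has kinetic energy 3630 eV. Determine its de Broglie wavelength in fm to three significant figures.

KE = 3630 eV = 5.815 × 10⁻¹⁶ J.
p = √(2mKE) = √(2 × 6.645 × 10⁻²⁷ × 5.815 × 10⁻¹⁶) = 2.780 × 10⁻²¹ kg·m/s.
λ = h/p = 6.626 × 10⁻³⁴ / 2.780 × 10⁻²¹ = 2.38 × 10⁻¹³ m = 238 fm.

λ = 238 fm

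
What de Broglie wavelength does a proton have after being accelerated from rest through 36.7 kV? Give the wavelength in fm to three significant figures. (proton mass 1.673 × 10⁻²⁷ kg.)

KE = eV = 1.602 × 10⁻¹⁹ × 3.670 × 10⁴ = 5.879 × 10⁻¹⁵ J.
p = √(2mKE) = √(2 × 1.673 × 10⁻²⁷ × 5.879 × 10⁻¹⁵) = 4.435 × 10⁻²¹ kg·m/s.
λ = h/p = 6.626 × 10⁻³⁴ / 4.435 × 10⁻²¹ = 1.49 × 10⁻¹³ m = 149 fm.

λ = 149 fm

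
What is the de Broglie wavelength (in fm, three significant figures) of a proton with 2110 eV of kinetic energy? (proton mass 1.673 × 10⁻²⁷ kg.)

λ = 623 fm

KE = 2110 eV = 3.380 × 10⁻¹⁶ J.
p = √(2mKE) = √(2 × 1.673 × 10⁻²⁷ × 3.380 × 10⁻¹⁶) = 1.063 × 10⁻²¹ kg·m/s.
λ = h/p = 6.626 × 10⁻³⁴ / 1.063 × 10⁻²¹ = 6.23 × 10⁻¹³ m = 623 fm.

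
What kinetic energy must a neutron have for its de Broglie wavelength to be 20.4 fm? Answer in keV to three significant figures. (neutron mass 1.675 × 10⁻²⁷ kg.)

p = h/λ = 6.626 × 10⁻³⁴ / 2.040 × 10⁻¹⁴ = 3.248 × 10⁻²⁰ kg·m/s.
KE = p²/(2m) = (3.248 × 10⁻²⁰)² / (2 × 1.675 × 10⁻²⁷) = 3.149 × 10⁻¹³ J = 1970 keV.

KE = 1970 keV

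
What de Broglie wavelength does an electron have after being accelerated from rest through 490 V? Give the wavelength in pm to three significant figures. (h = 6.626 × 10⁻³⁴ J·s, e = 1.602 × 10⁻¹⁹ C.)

KE = eV = 1.602 × 10⁻¹⁹ × 490.0 = 7.850 × 10⁻¹⁷ J.
p = √(2mKE) = √(2 × 9.109 × 10⁻³¹ × 7.850 × 10⁻¹⁷) = 1.196 × 10⁻²³ kg·m/s.
λ = h/p = 6.626 × 10⁻³⁴ / 1.196 × 10⁻²³ = 5.54 × 10⁻¹¹ m = 55.4 pm.

λ = 55.4 pm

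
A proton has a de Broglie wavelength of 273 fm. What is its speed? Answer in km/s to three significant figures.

p = h/λ = 6.626 × 10⁻³⁴ / 2.730 × 10⁻¹³ = 2.427 × 10⁻²¹ kg·m/s.
v = p/m = 2.427 × 10⁻²¹ / 1.673 × 10⁻²⁷ = 1.45 × 10⁶ m/s = 1450 km/s.

v = 1450 km/s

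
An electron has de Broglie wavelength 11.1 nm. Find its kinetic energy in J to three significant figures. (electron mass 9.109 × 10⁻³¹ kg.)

KE = 1.96 × 10⁻²¹ J

p = h/λ = 6.626 × 10⁻³⁴ / 1.110 × 10⁻⁸ = 5.969 × 10⁻²⁶ kg·m/s.
KE = p²/(2m) = (5.969 × 10⁻²⁶)² / (2 × 9.109 × 10⁻³¹) = 1.956 × 10⁻²¹ J = 1.96 × 10⁻²¹ J.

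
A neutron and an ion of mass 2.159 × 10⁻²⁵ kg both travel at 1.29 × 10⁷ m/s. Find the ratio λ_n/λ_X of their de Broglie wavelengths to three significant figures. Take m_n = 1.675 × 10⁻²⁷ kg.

At fixed v, p = mv so λ = h/(mv) ∝ 1/m.
λ_n/λ_X = m_X/m_n = 2.159 × 10⁻²⁵/1.675 × 10⁻²⁷ = 129.

λ_n/λ_X = 129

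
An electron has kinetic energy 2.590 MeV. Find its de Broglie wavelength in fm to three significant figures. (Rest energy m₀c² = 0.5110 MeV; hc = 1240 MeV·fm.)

Total energy E = KE + m₀c² = 2.590 + 0.5110 = 3.1010 MeV.
(pc)² = E² − (m₀c²)² = (3.1010)² − (0.5110)² = 9.355 MeV², so pc = 3.059 MeV.
λ = hc/(pc) = 1240 MeV·fm / 3.059 MeV = 405 fm.

λ = 405 fm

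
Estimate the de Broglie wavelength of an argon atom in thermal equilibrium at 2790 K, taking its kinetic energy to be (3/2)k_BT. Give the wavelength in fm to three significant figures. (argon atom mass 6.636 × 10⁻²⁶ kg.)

λ = 7570 fm

KE = (3/2)k_BT = 1.5 × 1.381 × 10⁻²³ × 2790 = 5.779 × 10⁻²⁰ J.
p = √(2mKE) = √(2 × 6.636 × 10⁻²⁶ × 5.779 × 10⁻²⁰) = 8.758 × 10⁻²³ kg·m/s.
λ = h/p = 7.57 × 10⁻¹² m = 7570 fm.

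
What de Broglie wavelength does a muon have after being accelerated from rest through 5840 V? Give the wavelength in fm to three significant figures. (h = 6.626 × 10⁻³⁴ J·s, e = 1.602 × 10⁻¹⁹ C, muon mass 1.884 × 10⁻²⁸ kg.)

λ = 1120 fm

KE = eV = 1.602 × 10⁻¹⁹ × 5840 = 9.356 × 10⁻¹⁶ J.
p = √(2mKE) = √(2 × 1.884 × 10⁻²⁸ × 9.356 × 10⁻¹⁶) = 5.937 × 10⁻²² kg·m/s.
λ = h/p = 6.626 × 10⁻³⁴ / 5.937 × 10⁻²² = 1.12 × 10⁻¹² m = 1120 fm.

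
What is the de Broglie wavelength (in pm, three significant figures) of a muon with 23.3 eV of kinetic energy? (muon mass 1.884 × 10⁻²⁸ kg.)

λ = 17.7 pm

KE = 23.3 eV = 3.733 × 10⁻¹⁸ J.
p = √(2mKE) = √(2 × 1.884 × 10⁻²⁸ × 3.733 × 10⁻¹⁸) = 3.750 × 10⁻²³ kg·m/s.
λ = h/p = 6.626 × 10⁻³⁴ / 3.750 × 10⁻²³ = 1.77 × 10⁻¹¹ m = 17.7 pm.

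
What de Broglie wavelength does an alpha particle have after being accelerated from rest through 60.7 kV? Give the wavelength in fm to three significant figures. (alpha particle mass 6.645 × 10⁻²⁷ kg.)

λ = 41.2 fm

KE = 2eV = 2 × 1.602 × 10⁻¹⁹ × 6.070 × 10⁴ = 1.945 × 10⁻¹⁴ J.
p = √(2mKE) = √(2 × 6.645 × 10⁻²⁷ × 1.945 × 10⁻¹⁴) = 1.608 × 10⁻²⁰ kg·m/s.
λ = h/p = 6.626 × 10⁻³⁴ / 1.608 × 10⁻²⁰ = 4.12 × 10⁻¹⁴ m = 41.2 fm.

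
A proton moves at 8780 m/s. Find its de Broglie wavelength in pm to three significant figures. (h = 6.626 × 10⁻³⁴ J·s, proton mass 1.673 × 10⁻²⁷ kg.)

p = mv = 1.673 × 10⁻²⁷ × 8780 = 1.469 × 10⁻²³ kg·m/s.
λ = h/p = 6.626 × 10⁻³⁴ / 1.469 × 10⁻²³ = 4.51 × 10⁻¹¹ m = 45.1 pm.

λ = 45.1 pm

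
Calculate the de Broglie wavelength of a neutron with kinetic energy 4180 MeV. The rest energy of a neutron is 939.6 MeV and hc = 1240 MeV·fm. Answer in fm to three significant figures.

λ = 0.246 fm

Total energy E = KE + m₀c² = 4180 + 939.6 = 5119.6 MeV.
(pc)² = E² − (m₀c²)² = (5119.6)² − (939.6)² = 2.533 × 10⁷ MeV², so pc = 5033 MeV.
λ = hc/(pc) = 1240 MeV·fm / 5033 MeV = 0.246 fm.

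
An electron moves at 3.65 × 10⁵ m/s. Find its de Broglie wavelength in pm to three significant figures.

p = mv = 9.109 × 10⁻³¹ × 3.65 × 10⁵ = 3.325 × 10⁻²⁵ kg·m/s.
λ = h/p = 6.626 × 10⁻³⁴ / 3.325 × 10⁻²⁵ = 1.99 × 10⁻⁹ m = 1990 pm.

λ = 1990 pm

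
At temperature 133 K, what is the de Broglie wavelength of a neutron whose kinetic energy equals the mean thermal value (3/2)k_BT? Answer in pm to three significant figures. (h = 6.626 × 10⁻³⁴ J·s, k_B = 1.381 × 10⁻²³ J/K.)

KE = (3/2)k_BT = 1.5 × 1.381 × 10⁻²³ × 133 = 2.755 × 10⁻²¹ J.
p = √(2mKE) = √(2 × 1.675 × 10⁻²⁷ × 2.755 × 10⁻²¹) = 3.038 × 10⁻²⁴ kg·m/s.
λ = h/p = 2.18 × 10⁻¹⁰ m = 218 pm.

λ = 218 pm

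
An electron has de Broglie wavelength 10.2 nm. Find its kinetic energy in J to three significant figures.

KE = 2.32 × 10⁻²¹ J

p = h/λ = 6.626 × 10⁻³⁴ / 1.020 × 10⁻⁸ = 6.496 × 10⁻²⁶ kg·m/s.
KE = p²/(2m) = (6.496 × 10⁻²⁶)² / (2 × 9.109 × 10⁻³¹) = 2.316 × 10⁻²¹ J = 2.32 × 10⁻²¹ J.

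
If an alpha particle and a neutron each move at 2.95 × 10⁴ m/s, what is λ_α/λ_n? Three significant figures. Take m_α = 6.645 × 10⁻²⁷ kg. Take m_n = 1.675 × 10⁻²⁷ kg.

λ_α/λ_n = 0.252

At fixed v, p = mv so λ = h/(mv) ∝ 1/m.
λ_α/λ_n = m_n/m_α = 1.675 × 10⁻²⁷/6.645 × 10⁻²⁷ = 0.252.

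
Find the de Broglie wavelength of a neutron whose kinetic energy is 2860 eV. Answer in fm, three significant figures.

λ = 535 fm

KE = 2860 eV = 4.582 × 10⁻¹⁶ J.
p = √(2mKE) = √(2 × 1.675 × 10⁻²⁷ × 4.582 × 10⁻¹⁶) = 1.239 × 10⁻²¹ kg·m/s.
λ = h/p = 6.626 × 10⁻³⁴ / 1.239 × 10⁻²¹ = 5.35 × 10⁻¹³ m = 535 fm.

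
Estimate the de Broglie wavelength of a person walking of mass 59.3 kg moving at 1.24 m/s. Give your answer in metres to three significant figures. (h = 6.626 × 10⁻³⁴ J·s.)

p = mv = 59.3 × 1.24 = 7.353 × 10¹ kg·m/s.
λ = h/p = 6.626 × 10⁻³⁴ / 7.353 × 10¹ = 9.01 × 10⁻³⁶ m.

λ = 9.01 × 10⁻³⁶ m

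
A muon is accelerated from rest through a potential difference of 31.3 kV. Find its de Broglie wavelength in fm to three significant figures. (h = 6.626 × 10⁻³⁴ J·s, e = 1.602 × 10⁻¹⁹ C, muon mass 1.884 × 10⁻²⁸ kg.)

λ = 482 fm

KE = eV = 1.602 × 10⁻¹⁹ × 3.130 × 10⁴ = 5.014 × 10⁻¹⁵ J.
p = √(2mKE) = √(2 × 1.884 × 10⁻²⁸ × 5.014 × 10⁻¹⁵) = 1.375 × 10⁻²¹ kg·m/s.
λ = h/p = 6.626 × 10⁻³⁴ / 1.375 × 10⁻²¹ = 4.82 × 10⁻¹³ m = 482 fm.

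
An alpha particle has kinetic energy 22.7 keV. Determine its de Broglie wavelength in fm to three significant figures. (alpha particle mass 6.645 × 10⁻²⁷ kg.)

KE = 22.7 keV = 3.637 × 10⁻¹⁵ J.
p = √(2mKE) = √(2 × 6.645 × 10⁻²⁷ × 3.637 × 10⁻¹⁵) = 6.952 × 10⁻²¹ kg·m/s.
λ = h/p = 6.626 × 10⁻³⁴ / 6.952 × 10⁻²¹ = 9.53 × 10⁻¹⁴ m = 95.3 fm.

λ = 95.3 fm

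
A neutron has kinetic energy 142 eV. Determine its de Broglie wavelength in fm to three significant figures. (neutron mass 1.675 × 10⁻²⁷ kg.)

λ = 2400 fm

KE = 142 eV = 2.275 × 10⁻¹⁷ J.
p = √(2mKE) = √(2 × 1.675 × 10⁻²⁷ × 2.275 × 10⁻¹⁷) = 2.761 × 10⁻²² kg·m/s.
λ = h/p = 6.626 × 10⁻³⁴ / 2.761 × 10⁻²² = 2.40 × 10⁻¹² m = 2400 fm.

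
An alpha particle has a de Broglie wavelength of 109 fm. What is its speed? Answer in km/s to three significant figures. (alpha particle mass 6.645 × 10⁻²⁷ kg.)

v = 915 km/s

p = h/λ = 6.626 × 10⁻³⁴ / 1.090 × 10⁻¹³ = 6.079 × 10⁻²¹ kg·m/s.
v = p/m = 6.079 × 10⁻²¹ / 6.645 × 10⁻²⁷ = 9.15 × 10⁵ m/s = 915 km/s.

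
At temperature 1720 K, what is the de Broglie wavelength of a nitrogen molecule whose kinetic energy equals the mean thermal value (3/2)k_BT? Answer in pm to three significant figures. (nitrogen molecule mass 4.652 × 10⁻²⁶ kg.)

KE = (3/2)k_BT = 1.5 × 1.381 × 10⁻²³ × 1720 = 3.563 × 10⁻²⁰ J.
p = √(2mKE) = √(2 × 4.652 × 10⁻²⁶ × 3.563 × 10⁻²⁰) = 5.758 × 10⁻²³ kg·m/s.
λ = h/p = 1.15 × 10⁻¹¹ m = 11.5 pm.

λ = 11.5 pm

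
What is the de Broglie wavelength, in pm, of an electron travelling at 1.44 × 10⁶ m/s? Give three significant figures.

p = mv = 9.109 × 10⁻³¹ × 1.44 × 10⁶ = 1.312 × 10⁻²⁴ kg·m/s.
λ = h/p = 6.626 × 10⁻³⁴ / 1.312 × 10⁻²⁴ = 5.05 × 10⁻¹⁰ m = 505 pm.

λ = 505 pm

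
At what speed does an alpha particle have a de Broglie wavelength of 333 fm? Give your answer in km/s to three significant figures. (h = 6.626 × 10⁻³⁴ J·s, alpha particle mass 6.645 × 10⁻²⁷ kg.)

v = 299 km/s

p = h/λ = 6.626 × 10⁻³⁴ / 3.330 × 10⁻¹³ = 1.990 × 10⁻²¹ kg·m/s.
v = p/m = 1.990 × 10⁻²¹ / 6.645 × 10⁻²⁷ = 2.99 × 10⁵ m/s = 299 km/s.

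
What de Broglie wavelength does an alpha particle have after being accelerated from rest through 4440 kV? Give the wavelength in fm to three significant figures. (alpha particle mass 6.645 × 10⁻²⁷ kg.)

λ = 4.82 fm

KE = 2eV = 2 × 1.602 × 10⁻¹⁹ × 4.440 × 10⁶ = 1.423 × 10⁻¹² J.
p = √(2mKE) = √(2 × 6.645 × 10⁻²⁷ × 1.423 × 10⁻¹²) = 1.375 × 10⁻¹⁹ kg·m/s.
λ = h/p = 6.626 × 10⁻³⁴ / 1.375 × 10⁻¹⁹ = 4.82 × 10⁻¹⁵ m = 4.82 fm.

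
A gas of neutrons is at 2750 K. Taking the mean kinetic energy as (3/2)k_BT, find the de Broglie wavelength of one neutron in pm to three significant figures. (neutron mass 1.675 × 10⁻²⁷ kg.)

KE = (3/2)k_BT = 1.5 × 1.381 × 10⁻²³ × 2750 = 5.697 × 10⁻²⁰ J.
p = √(2mKE) = √(2 × 1.675 × 10⁻²⁷ × 5.697 × 10⁻²⁰) = 1.381 × 10⁻²³ kg·m/s.
λ = h/p = 4.80 × 10⁻¹¹ m = 48.0 pm.

λ = 48.0 pm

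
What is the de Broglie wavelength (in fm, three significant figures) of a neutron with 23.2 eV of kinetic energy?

λ = 5940 fm

KE = 23.2 eV = 3.717 × 10⁻¹⁸ J.
p = √(2mKE) = √(2 × 1.675 × 10⁻²⁷ × 3.717 × 10⁻¹⁸) = 1.116 × 10⁻²² kg·m/s.
λ = h/p = 6.626 × 10⁻³⁴ / 1.116 × 10⁻²² = 5.94 × 10⁻¹² m = 5940 fm.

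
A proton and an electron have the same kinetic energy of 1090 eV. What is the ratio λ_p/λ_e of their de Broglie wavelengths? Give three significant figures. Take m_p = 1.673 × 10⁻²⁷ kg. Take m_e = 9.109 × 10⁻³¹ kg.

λ_p/λ_e = 0.0233

At fixed KE, p = √(2mKE) so λ = h/p ∝ 1/√m.
λ_p/λ_e = √(m_e/m_p) = √(9.109 × 10⁻³¹/1.673 × 10⁻²⁷) = √(5.445 × 10⁻⁴) = 0.0233.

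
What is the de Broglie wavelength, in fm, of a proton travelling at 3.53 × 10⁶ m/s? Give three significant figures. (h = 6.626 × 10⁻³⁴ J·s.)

p = mv = 1.673 × 10⁻²⁷ × 3.53 × 10⁶ = 5.906 × 10⁻²¹ kg·m/s.
λ = h/p = 6.626 × 10⁻³⁴ / 5.906 × 10⁻²¹ = 1.12 × 10⁻¹³ m = 112 fm.

λ = 112 fm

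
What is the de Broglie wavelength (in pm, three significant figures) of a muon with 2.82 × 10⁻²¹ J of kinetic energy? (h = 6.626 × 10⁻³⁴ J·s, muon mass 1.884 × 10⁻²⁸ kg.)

p = √(2mKE) = √(2 × 1.884 × 10⁻²⁸ × 2.820 × 10⁻²¹) = 1.031 × 10⁻²⁴ kg·m/s.
λ = h/p = 6.626 × 10⁻³⁴ / 1.031 × 10⁻²⁴ = 6.43 × 10⁻¹⁰ m = 643 pm.

λ = 643 pm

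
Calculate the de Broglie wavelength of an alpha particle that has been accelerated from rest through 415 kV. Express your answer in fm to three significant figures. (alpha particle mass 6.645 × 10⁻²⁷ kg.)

KE = 2eV = 2 × 1.602 × 10⁻¹⁹ × 4.150 × 10⁵ = 1.330 × 10⁻¹³ J.
p = √(2mKE) = √(2 × 6.645 × 10⁻²⁷ × 1.330 × 10⁻¹³) = 4.204 × 10⁻²⁰ kg·m/s.
λ = h/p = 6.626 × 10⁻³⁴ / 4.204 × 10⁻²⁰ = 1.58 × 10⁻¹⁴ m = 15.8 fm.

λ = 15.8 fm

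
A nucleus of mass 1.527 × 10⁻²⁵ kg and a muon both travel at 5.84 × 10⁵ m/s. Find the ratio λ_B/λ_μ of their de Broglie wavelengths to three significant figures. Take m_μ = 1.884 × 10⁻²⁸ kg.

λ_B/λ_μ = 1.23 × 10⁻³

At fixed v, p = mv so λ = h/(mv) ∝ 1/m.
λ_B/λ_μ = m_μ/m_B = 1.884 × 10⁻²⁸/1.527 × 10⁻²⁵ = 1.23 × 10⁻³.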